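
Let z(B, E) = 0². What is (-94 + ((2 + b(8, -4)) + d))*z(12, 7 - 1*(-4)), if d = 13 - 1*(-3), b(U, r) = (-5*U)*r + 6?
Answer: 0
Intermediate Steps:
b(U, r) = 6 - 5*U*r (b(U, r) = -5*U*r + 6 = 6 - 5*U*r)
d = 16 (d = 13 + 3 = 16)
z(B, E) = 0
(-94 + ((2 + b(8, -4)) + d))*z(12, 7 - 1*(-4)) = (-94 + ((2 + (6 - 5*8*(-4))) + 16))*0 = (-94 + ((2 + (6 + 160)) + 16))*0 = (-94 + ((2 + 166) + 16))*0 = (-94 + (168 + 16))*0 = (-94 + 184)*0 = 90*0 = 0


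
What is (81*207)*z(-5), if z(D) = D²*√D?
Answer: 419175*I*√5 ≈ 9.373e+5*I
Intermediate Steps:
z(D) = D^(5/2)
(81*207)*z(-5) = (81*207)*(-5)^(5/2) = 16767*(25*I*√5) = 419175*I*√5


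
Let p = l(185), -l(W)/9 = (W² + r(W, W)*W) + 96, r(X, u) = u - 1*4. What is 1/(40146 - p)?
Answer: 1/650400 ≈ 1.5375e-6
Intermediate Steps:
r(X, u) = -4 + u (r(X, u) = u - 4 = -4 + u)
l(W) = -864 - 9*W² - 9*W*(-4 + W) (l(W) = -9*((W² + (-4 + W)*W) + 96) = -9*((W² + W*(-4 + W)) + 96) = -9*(96 + W² + W*(-4 + W)) = -864 - 9*W² - 9*W*(-4 + W))
p = -610254 (p = -864 - 18*185² + 36*185 = -864 - 18*34225 + 6660 = -864 - 616050 + 6660 = -610254)
1/(40146 - p) = 1/(40146 - 1*(-610254)) = 1/(40146 + 610254) = 1/650400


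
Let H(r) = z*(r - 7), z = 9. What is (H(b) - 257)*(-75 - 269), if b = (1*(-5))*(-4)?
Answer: 48160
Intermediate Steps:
b = 20 (b = -5*(-4) = 20)
H(r) = -63 + 9*r (H(r) = 9*(r - 7) = 9*(-7 + r) = -63 + 9*r)
(H(b) - 257)*(-75 - 269) = ((-63 + 9*20) - 257)*(-75 - 269) = ((-63 + 180) - 257)*(-344) = (117 - 257)*(-344) = -140*(-344) = 48160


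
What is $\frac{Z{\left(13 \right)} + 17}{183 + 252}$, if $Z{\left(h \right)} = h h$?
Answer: $\frac{62}{145} \approx 0.42759$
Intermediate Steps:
$Z{\left(h \right)} = h^{2}$
$\frac{Z{\left(13 \right)} + 17}{183 + 252} = \frac{13^{2} + 17}{183 + 252} = \frac{169 + 17}{435} = 186 \cdot \frac{1}{435} = \frac{62}{145}$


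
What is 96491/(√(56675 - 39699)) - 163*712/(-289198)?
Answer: 58028/144599 + 96491*√1061/4244 ≈ 740.98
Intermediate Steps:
96491/(√(56675 - 39699)) - 163*712/(-289198) = 96491/(√16976) - 116056*(-1/289198) = 96491/((4*√1061)) + 58028/144599 = 96491*(√1061/4244) + 58028/144599 = 96491*√1061/4244 + 58028/144599 = 58028/144599 + 96491*√1061/4244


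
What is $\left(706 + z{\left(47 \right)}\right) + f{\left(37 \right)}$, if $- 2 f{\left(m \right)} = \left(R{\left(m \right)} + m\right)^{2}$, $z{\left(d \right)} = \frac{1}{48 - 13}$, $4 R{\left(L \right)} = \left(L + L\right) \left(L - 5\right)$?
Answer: $- \frac{13798013}{70} \approx -1.9711 \cdot 10^{5}$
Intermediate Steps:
$R{\left(L \right)} = \frac{L \left(-5 + L\right)}{2}$ ($R{\left(L \right)} = \frac{\left(L + L\right) \left(L - 5\right)}{4} = \frac{2 L \left(-5 + L\right)}{4} = \frac{L \left(-5 + L\right)}{2}$)
$z{\left(d \right)} = \frac{1}{35}$
$f{\left(m \right)} = - \frac{\left(m + \frac{m \left(-5 + m\right)}{2}\right)^{2}}{2}$ ($f{\left(m \right)} = - \frac{\left(\frac{m \left(-5 + m\right)}{2} + m\right)^{2}}{2} = - \frac{\left(m + \frac{m \left(-5 + m\right)}{2}\right)^{2}}{2}$)
$\left(706 + z{\left(47 \right)}\right) + f{\left(37 \right)} = \left(706 + \frac{1}{35}\right) - \frac{37^{2} \left(-3 + 37\right)^{2}}{8} = \frac{24711}{35} - \frac{1369 \cdot 34^{2}}{8} = \frac{24711}{35} - \frac{1369}{8} \cdot 1156 = \frac{24711}{35} - \frac{395641}{2} = - \frac{13798013}{70}$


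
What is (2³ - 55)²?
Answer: 2209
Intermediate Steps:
(2³ - 55)² = (8 - 55)² = (-47)² = 2209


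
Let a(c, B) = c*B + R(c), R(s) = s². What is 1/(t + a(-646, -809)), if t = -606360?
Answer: 1/333570 ≈ 2.9979e-6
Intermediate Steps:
a(c, B) = c² + B*c (a(c, B) = c*B + c² = B*c + c² = c² + B*c)
1/(t + a(-646, -809)) = 1/(-606360 - 646*(-809 - 646)) = 1/(-606360 - 646*(-1455)) = 1/(-606360 + 939930) = 1/333570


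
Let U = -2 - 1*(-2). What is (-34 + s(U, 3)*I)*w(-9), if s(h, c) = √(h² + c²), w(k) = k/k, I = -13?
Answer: -73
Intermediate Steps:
U = 0 (U = -2 + 2 = 0)
w(k) = 1
s(h, c) = √(c² + h²)
(-34 + s(U, 3)*I)*w(-9) = (-34 + √(3² + 0²)*(-13))*1 = (-34 + √(9 + 0)*(-13))*1 = (-34 + √9*(-13))*1 = (-34 + 3*(-13))*1 = (-34 - 39)*1 = -73*1 = -73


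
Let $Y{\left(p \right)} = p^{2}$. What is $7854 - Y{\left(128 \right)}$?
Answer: $-8530$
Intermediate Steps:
$7854 - Y{\left(128 \right)} = 7854 - 128^{2} = 7854 - 16384 = -8530$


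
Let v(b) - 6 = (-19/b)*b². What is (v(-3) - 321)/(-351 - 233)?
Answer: 129/292 ≈ 0.44178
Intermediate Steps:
v(b) = 6 - 19*b (v(b) = 6 + (-19/b)*b² = 6 - 19*b)
(v(-3) - 321)/(-351 - 233) = ((6 - 19*(-3)) - 321)/(-351 - 233) = ((6 + 57) - 321)/(-584) = (63 - 321)*(-1/584) = -258*(-1/584) = 129/292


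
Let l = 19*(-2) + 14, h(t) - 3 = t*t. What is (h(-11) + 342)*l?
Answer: -11184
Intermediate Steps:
h(t) = 3 + t² (h(t) = 3 + t*t = 3 + t²)
l = -24 (l = -38 + 14 = -24)
(h(-11) + 342)*l = ((3 + (-11)²) + 342)*(-24) = ((3 + 121) + 342)*(-24) = (124 + 342)*(-24) = 466*(-24) = -11184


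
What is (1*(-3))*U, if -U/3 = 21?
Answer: 189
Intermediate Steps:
U = -63 (U = -3*21 = -63)
(1*(-3))*U = (1*(-3))*(-63) = -3*(-63) = 189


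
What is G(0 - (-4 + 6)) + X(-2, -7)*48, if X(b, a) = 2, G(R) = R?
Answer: 94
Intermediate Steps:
G(0 - (-4 + 6)) + X(-2, -7)*48 = (0 - (-4 + 6)) + 2*48 = (0 - 1*2) + 96 = (0 - 2) + 96 = -2 + 96 = 94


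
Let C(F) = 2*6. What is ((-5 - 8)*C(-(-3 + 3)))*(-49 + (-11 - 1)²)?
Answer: -14820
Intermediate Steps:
C(F) = 12
((-5 - 8)*C(-(-3 + 3)))*(-49 + (-11 - 1)²) = ((-5 - 8)*12)*(-49 + (-11 - 1)²) = (-13*12)*(-49 + (-12)²) = -156*(-49 + 144) = -156*95 = -14820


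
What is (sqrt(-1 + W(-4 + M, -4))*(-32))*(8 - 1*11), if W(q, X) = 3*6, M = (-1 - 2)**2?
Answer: 96*sqrt(17) ≈ 395.82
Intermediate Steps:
M = 9 (M = (-3)**2 = 9)
W(q, X) = 18
(sqrt(-1 + W(-4 + M, -4))*(-32))*(8 - 1*11) = (sqrt(-1 + 18)*(-32))*(8 - 1*11) = (sqrt(17)*(-32))*(8 - 11) = -32*sqrt(17)*(-3) = 96*sqrt(17)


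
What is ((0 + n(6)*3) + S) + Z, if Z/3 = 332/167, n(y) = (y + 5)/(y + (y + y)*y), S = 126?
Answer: 574825/4342 ≈ 132.39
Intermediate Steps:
n(y) = (5 + y)/(y + 2*y²) (n(y) = (5 + y)/(y + (2*y)*y) = (5 + y)/(y + 2*y²))
Z = 996/167 (Z = 3*(332/167) = 996/167 ≈ 5.9641)
((0 + n(6)*3) + S) + Z = ((0 + ((5 + 6)/(6*(1 + 2*6)))*3) + 126) + 996/167 = ((0 + ((⅙)*11/(1 + 12))*3) + 126) + 996/167 = ((0 + ((⅙)*11/13)*3) + 126) + 996/167 = ((0 + ((⅙)*(1/13)*11)*3) + 126) + 996/167 = ((0 + (11/78)*3) + 126) + 996/167 = ((0 + 11/26) + 126) + 996/167 = (11/26 + 126) + 996/167 = 3287/26 + 996/167 = 574825/4342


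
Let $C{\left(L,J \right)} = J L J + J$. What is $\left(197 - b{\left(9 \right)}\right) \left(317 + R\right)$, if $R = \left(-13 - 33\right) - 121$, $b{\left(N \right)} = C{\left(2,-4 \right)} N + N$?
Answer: $-9600$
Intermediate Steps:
$C{\left(L,J \right)} = J + L J^{2}$ ($C{\left(L,J \right)} = L J^{2} + J = J + L J^{2}$)
$b{\left(N \right)} = 29 N$ ($b{\left(N \right)} = - 4 \left(1 - 8\right) N + N = \left(-4\right) \left(-7\right) N + N = 28 N + N = 29 N$)
$R = -167$ ($R = \left(-13 - 33\right) - 121 = -46 - 121 = -167$)
$\left(197 - b{\left(9 \right)}\right) \left(317 + R\right) = \left(197 - 29 \cdot 9\right) \left(317 - 167\right) = \left(197 - 261\right) 150 = \left(-64\right) 150 = -9600$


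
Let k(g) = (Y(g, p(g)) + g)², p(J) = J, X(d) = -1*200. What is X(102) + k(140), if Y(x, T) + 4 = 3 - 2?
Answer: 18569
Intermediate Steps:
X(d) = -200
Y(x, T) = -3 (Y(x, T) = -4 + (3 - 2) = -4 + 1 = -3)
k(g) = (-3 + g)²
X(102) + k(140) = -200 + (-3 + 140)² = -200 + 137² = -200 + 18769 = 18569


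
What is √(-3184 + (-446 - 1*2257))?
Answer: 29*I*√7 ≈ 76.727*I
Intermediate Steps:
√(-3184 + (-446 - 1*2257)) = √(-3184 + (-446 - 2257)) = √(-3184 - 2703) = √(-5887) = 29*I*√7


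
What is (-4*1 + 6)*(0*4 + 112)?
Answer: 224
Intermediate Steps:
(-4*1 + 6)*(0*4 + 112) = (-4 + 6)*(0 + 112) = 2*112 = 224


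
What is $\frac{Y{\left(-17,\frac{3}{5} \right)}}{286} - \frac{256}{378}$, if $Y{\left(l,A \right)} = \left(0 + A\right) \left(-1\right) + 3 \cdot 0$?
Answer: $- \frac{183607}{270270} \approx -0.67935$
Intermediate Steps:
$Y{\left(l,A \right)} = - A$ ($Y{\left(l,A \right)} = A \left(-1\right) + 0 = - A + 0 = - A$)
$\frac{Y{\left(-17,\frac{3}{5} \right)}}{286} - \frac{256}{378} = \frac{\left(-1\right) \frac{3}{5}}{286} - \frac{256}{378} = - \frac{3}{5} \cdot \frac{1}{286} - \frac{128}{189} = \left(-1\right) \frac{3}{5} \cdot \frac{1}{286} - \frac{128}{189} = \left(- \frac{3}{5}\right) \frac{1}{286} - \frac{128}{189} = - \frac{3}{1430} - \frac{128}{189} = - \frac{183607}{270270}$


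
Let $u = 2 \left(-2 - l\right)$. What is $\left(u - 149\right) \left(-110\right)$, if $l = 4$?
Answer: $17710$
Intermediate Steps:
$u = -12$ ($u = 2 \left(-2 - 4\right) = 2 \left(-6\right) = -12$)
$\left(u - 149\right) \left(-110\right) = \left(-12 - 149\right) \left(-110\right) = \left(-161\right) \left(-110\right) = 17710$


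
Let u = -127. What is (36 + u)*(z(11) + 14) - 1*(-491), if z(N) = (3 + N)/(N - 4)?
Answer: -965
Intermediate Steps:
z(N) = (3 + N)/(-4 + N)
(36 + u)*(z(11) + 14) - 1*(-491) = (36 - 127)*((3 + 11)/(-4 + 11) + 14) - 1*(-491) = -91*(14/7 + 14) + 491 = -91*((⅐)*14 + 14) + 491 = -91*(2 + 14) + 491 = -91*16 + 491 = -1456 + 491 = -965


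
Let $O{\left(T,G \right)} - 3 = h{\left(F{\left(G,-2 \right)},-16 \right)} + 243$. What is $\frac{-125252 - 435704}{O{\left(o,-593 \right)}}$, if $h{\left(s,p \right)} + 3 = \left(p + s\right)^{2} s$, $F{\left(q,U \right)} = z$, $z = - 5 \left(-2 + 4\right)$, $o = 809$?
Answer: $\frac{29524}{343} \approx 86.076$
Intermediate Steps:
$z = -10$ ($z = \left(-5\right) 2 = -10$)
$F{\left(q,U \right)} = -10$
$h{\left(s,p \right)} = -3 + s \left(p + s\right)^{2}$ ($h{\left(s,p \right)} = -3 + \left(p + s\right)^{2} s = -3 + s \left(p + s\right)^{2}$)
$O{\left(T,G \right)} = -6517$ ($O{\left(T,G \right)} = 3 + \left(\left(-3 - 10 \left(-16 - 10\right)^{2}\right) + 243\right) = 3 + \left(\left(-3 - 10 \left(-26\right)^{2}\right) + 243\right) = 3 + \left(\left(-3 - 6760\right) + 243\right) = 3 + \left(-6763 + 243\right) = 3 - 6520 = -6517$)
$\frac{-125252 - 435704}{O{\left(o,-593 \right)}} = \frac{-125252 - 435704}{-6517} = \left(-560956\right) \left(- \frac{1}{6517}\right) = \frac{29524}{343}$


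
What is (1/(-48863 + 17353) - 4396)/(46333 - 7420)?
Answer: -138517961/1226148630 ≈ -0.11297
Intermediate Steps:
(1/(-48863 + 17353) - 4396)/(46333 - 7420) = (1/(-31510) - 4396)/38913 = (-1/31510 - 4396)*(1/38913) = -138517961/31510*1/38913 = -138517961/1226148630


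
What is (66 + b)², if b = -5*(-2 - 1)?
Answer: 6561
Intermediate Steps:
b = 15 (b = -5*(-3) = 15)
(66 + b)² = (66 + 15)² = 81² = 6561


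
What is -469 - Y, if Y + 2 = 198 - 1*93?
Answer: -572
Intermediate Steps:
Y = 103 (Y = -2 + (198 - 1*93) = -2 + (198 - 93) = -2 + 105 = 103)
-469 - Y = -469 - 1*103 = -469 - 103 = -572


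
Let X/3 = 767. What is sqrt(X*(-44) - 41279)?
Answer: I*sqrt(142523) ≈ 377.52*I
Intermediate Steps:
X = 2301 (X = 3*767 = 2301)
sqrt(X*(-44) - 41279) = sqrt(2301*(-44) - 41279) = sqrt(-101244 - 41279) = sqrt(-142523) = I*sqrt(142523)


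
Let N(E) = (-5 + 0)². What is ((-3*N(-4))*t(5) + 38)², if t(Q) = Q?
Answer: 113569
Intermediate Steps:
N(E) = 25 (N(E) = (-5)² = 25)
((-3*N(-4))*t(5) + 38)² = (-3*25*5 + 38)² = (-75*5 + 38)² = (-375 + 38)² = (-337)² = 113569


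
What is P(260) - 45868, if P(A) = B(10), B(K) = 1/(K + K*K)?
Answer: -5045479/110 ≈ -45868.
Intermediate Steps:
B(K) = 1/(K + K**2)
P(A) = 1/110 (P(A) = 1/(10*(1 + 10)) = (1/10)/11 = (1/10)*(1/11) = 1/110)
P(260) - 45868 = 1/110 - 45868 = -5045479/110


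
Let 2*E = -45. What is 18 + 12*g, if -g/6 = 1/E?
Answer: 106/5 ≈ 21.200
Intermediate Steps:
E = -45/2 (E = (½)*(-45) = -45/2 ≈ -22.500)
g = 4/15 (g = -6/(-45/2) = -6*(-2/45) = 4/15 ≈ 0.26667)
18 + 12*g = 18 + 12*(4/15) = 18 + 16/5 = 106/5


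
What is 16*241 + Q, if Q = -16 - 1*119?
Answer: 3721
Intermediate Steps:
Q = -135 (Q = -16 - 119 = -135)
16*241 + Q = 16*241 - 135 = 3856 - 135 = 3721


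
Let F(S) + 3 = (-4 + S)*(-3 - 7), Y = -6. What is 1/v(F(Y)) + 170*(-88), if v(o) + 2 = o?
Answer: -1421199/95 ≈ -14960.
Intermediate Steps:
F(S) = 37 - 10*S (F(S) = -3 + (-4 + S)*(-3 - 7) = -3 + (-4 + S)*(-10) = -3 + (40 - 10*S) = 37 - 10*S)
v(o) = -2 + o
1/v(F(Y)) + 170*(-88) = 1/(-2 + (37 - 10*(-6))) + 170*(-88) = 1/(-2 + (37 + 60)) - 14960 = 1/(-2 + 97) - 14960 = 1/95 - 14960 = -1421199/95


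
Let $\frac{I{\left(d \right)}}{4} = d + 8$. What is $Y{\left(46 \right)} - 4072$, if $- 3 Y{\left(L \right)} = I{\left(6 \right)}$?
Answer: $- \frac{12272}{3} \approx -4090.7$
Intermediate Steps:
$I{\left(d \right)} = 32 + 4 d$ ($I{\left(d \right)} = 4 \left(d + 8\right) = 4 \left(8 + d\right) = 32 + 4 d$)
$Y{\left(L \right)} = - \frac{56}{3}$ ($Y{\left(L \right)} = - \frac{32 + 4 \cdot 6}{3} = - \frac{32 + 24}{3} = \left(- \frac{1}{3}\right) 56 = - \frac{56}{3}$)
$Y{\left(46 \right)} - 4072 = - \frac{56}{3} - 4072 = - \frac{12272}{3}$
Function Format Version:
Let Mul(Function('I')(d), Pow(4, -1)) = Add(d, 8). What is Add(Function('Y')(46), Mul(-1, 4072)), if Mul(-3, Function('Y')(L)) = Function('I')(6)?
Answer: Rational(-12272, 3) ≈ -4090.7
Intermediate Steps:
Function('I')(d) = Add(32, Mul(4, d)) (Function('I')(d) = Mul(4, Add(d, 8)) = Mul(4, Add(8, d)) = Add(32, Mul(4, d)))
Function('Y')(L) = Rational(-56, 3) (Function('Y')(L) = Mul(Rational(-1, 3), Add(32, Mul(4, 6))) = Mul(Rational(-1, 3), Add(32, 24)) = Mul(Rational(-1, 3), 56) = Rational(-56, 3))
Add(Function('Y')(46), Mul(-1, 4072)) = Add(Rational(-56, 3), Mul(-1, 4072)) = Add(Rational(-56, 3), -4072) = Rational(-12272, 3)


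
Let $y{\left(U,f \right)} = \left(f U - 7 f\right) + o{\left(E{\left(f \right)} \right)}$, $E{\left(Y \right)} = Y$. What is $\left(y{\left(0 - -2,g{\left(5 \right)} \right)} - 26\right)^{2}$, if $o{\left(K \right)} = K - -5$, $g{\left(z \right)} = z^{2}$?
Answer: $14641$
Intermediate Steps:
$o{\left(K \right)} = 5 + K$ ($o{\left(K \right)} = K + 5 = 5 + K$)
$y{\left(U,f \right)} = 5 - 6 f + U f$ ($y{\left(U,f \right)} = \left(f U - 7 f\right) + \left(5 + f\right) = \left(U f - 7 f\right) + \left(5 + f\right) = \left(- 7 f + U f\right) + \left(5 + f\right) = 5 - 6 f + U f$)
$\left(y{\left(0 - -2,g{\left(5 \right)} \right)} - 26\right)^{2} = \left(\left(5 - 6 \cdot 5^{2} + \left(0 - -2\right) 5^{2}\right) - 26\right)^{2} = \left(\left(5 - 150 + \left(0 + 2\right) 25\right) - 26\right)^{2} = \left(\left(5 - 150 + 2 \cdot 25\right) - 26\right)^{2} = \left(\left(5 - 150 + 50\right) - 26\right)^{2} = \left(-95 - 26\right)^{2} = \left(-121\right)^{2} = 14641$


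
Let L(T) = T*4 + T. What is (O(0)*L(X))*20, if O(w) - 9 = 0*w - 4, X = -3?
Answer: -1500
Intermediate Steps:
O(w) = 5 (O(w) = 9 + (0*w - 4) = 9 + (0 - 4) = 9 - 4 = 5)
L(T) = 5*T (L(T) = 4*T + T = 5*T)
(O(0)*L(X))*20 = (5*(5*(-3)))*20 = (5*(-15))*20 = -75*20 = -1500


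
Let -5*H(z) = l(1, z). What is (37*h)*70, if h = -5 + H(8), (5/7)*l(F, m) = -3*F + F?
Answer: -57498/5 ≈ -11500.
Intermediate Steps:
l(F, m) = -14*F/5 (l(F, m) = 7*(-3*F + F)/5 = 7*(-2*F)/5 = -14*F/5)
H(z) = 14/25 (H(z) = -(-14)/25 = -⅕*(-14/5) = 14/25)
h = -111/25 (h = -5 + 14/25 = -111/25 ≈ -4.4400)
(37*h)*70 = (37*(-111/25))*70 = -4107/25*70 = -57498/5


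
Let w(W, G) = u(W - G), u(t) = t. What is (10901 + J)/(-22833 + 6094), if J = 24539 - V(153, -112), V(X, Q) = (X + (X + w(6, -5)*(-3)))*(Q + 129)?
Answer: -1621/881 ≈ -1.8400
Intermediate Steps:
w(W, G) = W - G
V(X, Q) = (-33 + 2*X)*(129 + Q) (V(X, Q) = (X + (X + (6 - 1*(-5))*(-3)))*(Q + 129) = (X + (X + (6 + 5)*(-3)))*(129 + Q) = (X + (X + 11*(-3)))*(129 + Q) = (X + (X - 33))*(129 + Q) = (X + (-33 + X))*(129 + Q) = (-33 + 2*X)*(129 + Q))
J = 19898 (J = 24539 - (-4257 - 33*(-112) + 258*153 + 2*(-112)*153) = 24539 - (-4257 + 3696 + 39474 - 34272) = 24539 - 1*4641 = 24539 - 4641 = 19898)
(10901 + J)/(-22833 + 6094) = (10901 + 19898)/(-22833 + 6094) = 30799/(-16739) = 30799*(-1/16739) = -1621/881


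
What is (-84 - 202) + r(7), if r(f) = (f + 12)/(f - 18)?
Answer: -3165/11 ≈ -287.73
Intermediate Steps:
r(f) = (12 + f)/(-18 + f)
(-84 - 202) + r(7) = (-84 - 202) + (12 + 7)/(-18 + 7) = -286 + 19/(-11) = -286 - 1/11*19 = -286 - 19/11 = -3165/11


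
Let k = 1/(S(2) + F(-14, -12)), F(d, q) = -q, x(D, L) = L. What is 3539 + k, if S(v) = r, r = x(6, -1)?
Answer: 38930/11 ≈ 3539.1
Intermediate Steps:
r = -1
S(v) = -1
k = 1/11 (k = 1/(-1 - 1*(-12)) = 1/(-1 + 12) = 1/11 ≈ 0.090909)
3539 + k = 3539 + 1/11 = 38930/11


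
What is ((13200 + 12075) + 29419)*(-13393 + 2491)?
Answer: -596273988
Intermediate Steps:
((13200 + 12075) + 29419)*(-13393 + 2491) = (25275 + 29419)*(-10902) = 54694*(-10902) = -596273988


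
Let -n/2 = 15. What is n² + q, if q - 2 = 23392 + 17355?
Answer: 41649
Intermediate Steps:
q = 40749 (q = 2 + (23392 + 17355) = 2 + 40747 = 40749)
n = -30 (n = -2*15 = -30)
n² + q = (-30)² + 40749 = 900 + 40749 = 41649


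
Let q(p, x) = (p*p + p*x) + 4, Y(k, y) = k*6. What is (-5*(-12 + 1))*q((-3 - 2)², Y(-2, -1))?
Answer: 18095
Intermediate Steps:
Y(k, y) = 6*k
q(p, x) = 4 + p² + p*x (q(p, x) = (p² + p*x) + 4 = 4 + p² + p*x)
(-5*(-12 + 1))*q((-3 - 2)², Y(-2, -1)) = (-5*(-12 + 1))*(4 + ((-3 - 2)²)² + (-3 - 2)²*(6*(-2))) = (-5*(-11))*(4 + ((-5)²)² + (-5)²*(-12)) = 55*(4 + 25² + 25*(-12)) = 55*(4 + 625 - 300) = 55*329 = 18095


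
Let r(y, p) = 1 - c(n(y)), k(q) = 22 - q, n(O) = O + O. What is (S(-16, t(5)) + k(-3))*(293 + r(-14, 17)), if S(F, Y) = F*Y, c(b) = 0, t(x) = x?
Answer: -16170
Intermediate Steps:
n(O) = 2*O
r(y, p) = 1 (r(y, p) = 1 - 1*0 = 1 + 0 = 1)
(S(-16, t(5)) + k(-3))*(293 + r(-14, 17)) = (-16*5 + (22 - 1*(-3)))*(293 + 1) = (-80 + (22 + 3))*294 = (-80 + 25)*294 = -55*294 = -16170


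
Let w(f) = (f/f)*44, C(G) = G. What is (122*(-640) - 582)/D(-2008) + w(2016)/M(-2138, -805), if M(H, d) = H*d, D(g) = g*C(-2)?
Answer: -33846051219/1727974360 ≈ -19.587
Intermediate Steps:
w(f) = 44 (w(f) = 1*44 = 44)
D(g) = -2*g (D(g) = g*(-2) = -2*g)
(122*(-640) - 582)/D(-2008) + w(2016)/M(-2138, -805) = (122*(-640) - 582)/((-2*(-2008))) + 44/((-2138*(-805))) = (-78080 - 582)/4016 + 44/1721090 = -78662*1/4016 + 44*(1/1721090) = -39331/2008 + 22/860545 = -33846051219/1727974360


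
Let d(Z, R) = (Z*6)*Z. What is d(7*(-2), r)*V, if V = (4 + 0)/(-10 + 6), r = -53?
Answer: -1176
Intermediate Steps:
d(Z, R) = 6*Z² (d(Z, R) = (6*Z)*Z = 6*Z²)
V = -1 (V = 4/(-4) = 4*(-¼) = -1)
d(7*(-2), r)*V = (6*(7*(-2))²)*(-1) = (6*(-14)²)*(-1) = (6*196)*(-1) = 1176*(-1) = -1176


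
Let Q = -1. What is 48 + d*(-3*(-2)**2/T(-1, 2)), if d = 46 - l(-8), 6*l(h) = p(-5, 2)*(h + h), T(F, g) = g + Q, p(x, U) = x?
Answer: -344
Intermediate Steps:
T(F, g) = -1 + g (T(F, g) = g - 1 = -1 + g)
l(h) = -5*h/3 (l(h) = (-5*(h + h))/6 = (-10*h)/6 = -5*h/3)
d = 98/3 (d = 46 - (-5)*(-8)/3 = 46 - 1*40/3 = 46 - 40/3 = 98/3 ≈ 32.667)
48 + d*(-3*(-2)**2/T(-1, 2)) = 48 + 98*(-3*(-2)**2/(-1 + 2))/3 = 48 + 98*(-12/1)/3 = 48 + 98*(-12)/3 = 48 + 98*(-3*4)/3 = 48 + (98/3)*(-12) = 48 - 392 = -344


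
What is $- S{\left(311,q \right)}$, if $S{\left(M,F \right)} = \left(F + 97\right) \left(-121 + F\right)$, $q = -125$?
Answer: $-6888$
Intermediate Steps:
$S{\left(M,F \right)} = \left(-121 + F\right) \left(97 + F\right)$ ($S{\left(M,F \right)} = \left(97 + F\right) \left(-121 + F\right) = \left(-121 + F\right) \left(97 + F\right)$)
$- S{\left(311,q \right)} = - (-11737 + \left(-125\right)^{2} - -3000) = - (-11737 + 15625 + 3000) = \left(-1\right) 6888 = -6888$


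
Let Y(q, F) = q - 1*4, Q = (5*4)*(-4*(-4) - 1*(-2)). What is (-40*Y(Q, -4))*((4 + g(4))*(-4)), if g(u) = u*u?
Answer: 1139200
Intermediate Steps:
Q = 360 (Q = 20*(16 + 2) = 20*18 = 360)
g(u) = u²
Y(q, F) = -4 + q (Y(q, F) = q - 4 = -4 + q)
(-40*Y(Q, -4))*((4 + g(4))*(-4)) = (-40*(-4 + 360))*((4 + 4²)*(-4)) = (-40*356)*((4 + 16)*(-4)) = -284800*(-4) = -14240*(-80) = 1139200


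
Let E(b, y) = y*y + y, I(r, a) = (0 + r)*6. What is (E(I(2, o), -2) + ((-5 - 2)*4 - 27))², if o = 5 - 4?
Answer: 2809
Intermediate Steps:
o = 1
I(r, a) = 6*r (I(r, a) = r*6 = 6*r)
E(b, y) = y + y² (E(b, y) = y² + y = y + y²)
(E(I(2, o), -2) + ((-5 - 2)*4 - 27))² = (-2*(1 - 2) + ((-5 - 2)*4 - 27))² = (-2*(-1) + (-7*4 - 27))² = (2 + (-28 - 27))² = (2 - 55)² = (-53)² = 2809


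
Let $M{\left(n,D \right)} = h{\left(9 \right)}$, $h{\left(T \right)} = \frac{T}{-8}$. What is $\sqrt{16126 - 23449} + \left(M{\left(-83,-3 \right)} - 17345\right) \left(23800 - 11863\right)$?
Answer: $- \frac{1656485553}{8} + i \sqrt{7323} \approx -2.0706 \cdot 10^{8} + 85.575 i$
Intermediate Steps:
$h{\left(T \right)} = - \frac{T}{8}$ ($h{\left(T \right)} = T \left(- \frac{1}{8}\right) = - \frac{T}{8}$)
$M{\left(n,D \right)} = - \frac{9}{8}$ ($M{\left(n,D \right)} = \left(- \frac{1}{8}\right) 9 = - \frac{9}{8}$)
$\sqrt{16126 - 23449} + \left(M{\left(-83,-3 \right)} - 17345\right) \left(23800 - 11863\right) = \sqrt{16126 - 23449} + \left(- \frac{9}{8} - 17345\right) \left(23800 - 11863\right) = \sqrt{-7323} - \frac{1656485553}{8} = i \sqrt{7323} - \frac{1656485553}{8} = - \frac{1656485553}{8} + i \sqrt{7323}$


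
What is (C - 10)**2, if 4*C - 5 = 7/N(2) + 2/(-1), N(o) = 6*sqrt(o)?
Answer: 98617/1152 - 259*sqrt(2)/96 ≈ 81.790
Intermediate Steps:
C = 3/4 + 7*sqrt(2)/48 (C = 5/4 + (7/((6*sqrt(2))) + 2/(-1))/4 = 5/4 + (7*(sqrt(2)/12) + 2*(-1))/4 = 5/4 + (7*sqrt(2)/12 - 2)/4 = 5/4 + (-2 + 7*sqrt(2)/12)/4 = 5/4 + (-1/2 + 7*sqrt(2)/48) = 3/4 + 7*sqrt(2)/48 ≈ 0.95624)
(C - 10)**2 = ((3/4 + 7*sqrt(2)/48) - 10)**2 = (-37/4 + 7*sqrt(2)/48)**2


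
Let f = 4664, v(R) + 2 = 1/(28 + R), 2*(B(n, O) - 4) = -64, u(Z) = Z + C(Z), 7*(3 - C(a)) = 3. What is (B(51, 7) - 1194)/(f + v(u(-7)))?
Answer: -201630/769237 ≈ -0.26212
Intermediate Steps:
C(a) = 18/7 (C(a) = 3 - ⅐*3 = 3 - 3/7 = 18/7)
u(Z) = 18/7 + Z (u(Z) = Z + 18/7 = 18/7 + Z)
B(n, O) = -28 (B(n, O) = 4 + (½)*(-64) = 4 - 32 = -28)
v(R) = -2 + 1/(28 + R)
(B(51, 7) - 1194)/(f + v(u(-7))) = (-28 - 1194)/(4664 + (-55 - 2*(18/7 - 7))/(28 + (18/7 - 7))) = -1222/(4664 + (-55 - 2*(-31/7))/(28 - 31/7)) = -1222/(4664 + (-55 + 62/7)/(165/7)) = -1222/(4664 + (7/165)*(-323/7)) = -1222/(4664 - 323/165) = -1222/769237/165 = -1222*165/769237 = -201630/769237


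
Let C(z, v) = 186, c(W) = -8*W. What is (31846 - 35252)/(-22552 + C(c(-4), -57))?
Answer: 1703/11183 ≈ 0.15228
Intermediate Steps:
(31846 - 35252)/(-22552 + C(c(-4), -57)) = (31846 - 35252)/(-22552 + 186) = -3406/(-22366) = -3406*(-1/22366) = 1703/11183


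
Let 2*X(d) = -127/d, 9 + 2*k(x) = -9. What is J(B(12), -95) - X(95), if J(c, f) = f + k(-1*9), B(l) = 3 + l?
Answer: -19633/190 ≈ -103.33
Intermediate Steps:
k(x) = -9 (k(x) = -9/2 + (1/2)*(-9) = -9/2 - 9/2 = -9)
X(d) = -127/(2*d) (X(d) = (-127/d)/2 = -127/(2*d))
J(c, f) = -9 + f (J(c, f) = f - 9 = -9 + f)
J(B(12), -95) - X(95) = (-9 - 95) - (-127)/(2*95) = -104 - (-127)/(2*95) = -104 - 1*(-127/190) = -104 + 127/190 = -19633/190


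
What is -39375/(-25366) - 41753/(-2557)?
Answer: 1159788473/64860862 ≈ 17.881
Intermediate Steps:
-39375/(-25366) - 41753/(-2557) = -39375*(-1/25366) - 41753*(-1/2557) = 39375/25366 + 41753/2557 = 1159788473/64860862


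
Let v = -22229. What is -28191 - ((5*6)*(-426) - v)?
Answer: -37640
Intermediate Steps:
-28191 - ((5*6)*(-426) - v) = -28191 - ((5*6)*(-426) - 1*(-22229)) = -28191 - (30*(-426) + 22229) = -28191 - (-12780 + 22229) = -28191 - 1*9449 = -28191 - 9449 = -37640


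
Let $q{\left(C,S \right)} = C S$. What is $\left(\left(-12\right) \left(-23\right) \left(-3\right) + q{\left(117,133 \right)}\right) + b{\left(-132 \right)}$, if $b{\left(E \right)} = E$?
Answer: $14601$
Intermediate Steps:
$\left(\left(-12\right) \left(-23\right) \left(-3\right) + q{\left(117,133 \right)}\right) + b{\left(-132 \right)} = \left(\left(-12\right) \left(-23\right) \left(-3\right) + 117 \cdot 133\right) - 132 = \left(276 \left(-3\right) + 15561\right) - 132 = \left(-828 + 15561\right) - 132 = 14733 - 132 = 14601$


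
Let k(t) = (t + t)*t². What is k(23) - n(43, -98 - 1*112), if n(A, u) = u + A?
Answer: 24501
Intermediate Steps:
n(A, u) = A + u
k(t) = 2*t³ (k(t) = (2*t)*t² = 2*t³)
k(23) - n(43, -98 - 1*112) = 2*23³ - (43 + (-98 - 1*112)) = 2*12167 - (43 + (-98 - 112)) = 24334 - (43 - 210) = 24334 - 1*(-167) = 24334 + 167 = 24501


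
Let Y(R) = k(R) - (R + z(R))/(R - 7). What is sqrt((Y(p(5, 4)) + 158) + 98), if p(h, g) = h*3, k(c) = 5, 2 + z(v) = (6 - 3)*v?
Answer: sqrt(1015)/2 ≈ 15.930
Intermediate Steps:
z(v) = -2 + 3*v (z(v) = -2 + (6 - 3)*v = -2 + 3*v)
p(h, g) = 3*h
Y(R) = 5 - (-2 + 4*R)/(-7 + R) (Y(R) = 5 - (R + (-2 + 3*R))/(R - 7) = 5 - (-2 + 4*R)/(-7 + R))
sqrt((Y(p(5, 4)) + 158) + 98) = sqrt(((-33 + 3*5)/(-7 + 3*5) + 158) + 98) = sqrt(((-33 + 15)/(-7 + 15) + 158) + 98) = sqrt((-18/8 + 158) + 98) = sqrt(((1/8)*(-18) + 158) + 98) = sqrt((-9/4 + 158) + 98) = sqrt(623/4 + 98) = sqrt(1015/4) = sqrt(1015)/2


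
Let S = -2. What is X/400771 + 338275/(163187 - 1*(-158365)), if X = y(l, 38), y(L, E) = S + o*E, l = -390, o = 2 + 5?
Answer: 19379385679/18409816656 ≈ 1.0527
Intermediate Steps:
o = 7
y(L, E) = -2 + 7*E
X = 264 (X = -2 + 7*38 = -2 + 266 = 264)
X/400771 + 338275/(163187 - 1*(-158365)) = 264/400771 + 338275/(163187 - 1*(-158365)) = 264*(1/400771) + 338275/(163187 + 158365) = 264/400771 + 338275/321552 = 264/400771 + 338275*(1/321552) = 264/400771 + 48325/45936 = 19379385679/18409816656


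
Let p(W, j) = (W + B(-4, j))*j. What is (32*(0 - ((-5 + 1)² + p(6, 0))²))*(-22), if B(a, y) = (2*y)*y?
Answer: 180224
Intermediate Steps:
B(a, y) = 2*y²
p(W, j) = j*(W + 2*j²) (p(W, j) = (W + 2*j²)*j = j*(W + 2*j²))
(32*(0 - ((-5 + 1)² + p(6, 0))²))*(-22) = (32*(0 - ((-5 + 1)² + 0*(6 + 2*0²))²))*(-22) = (32*(0 - ((-4)² + 0*(6 + 2*0))²))*(-22) = (32*(0 - (16 + 0*(6 + 0))²))*(-22) = (32*(0 - (16 + 0*6)²))*(-22) = (32*(0 - (16 + 0)²))*(-22) = (32*(0 - 1*16²))*(-22) = (32*(0 - 1*256))*(-22) = (32*(0 - 256))*(-22) = (32*(-256))*(-22) = -8192*(-22) = 180224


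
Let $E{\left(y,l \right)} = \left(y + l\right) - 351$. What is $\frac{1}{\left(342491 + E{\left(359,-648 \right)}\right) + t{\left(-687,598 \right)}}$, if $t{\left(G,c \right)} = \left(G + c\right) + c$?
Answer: $\frac{1}{342360} \approx 2.9209 \cdot 10^{-6}$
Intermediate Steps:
$t{\left(G,c \right)} = G + 2 c$
$E{\left(y,l \right)} = -351 + l + y$ ($E{\left(y,l \right)} = \left(l + y\right) - 351 = -351 + l + y$)
$\frac{1}{\left(342491 + E{\left(359,-648 \right)}\right) + t{\left(-687,598 \right)}} = \frac{1}{\left(342491 - 640\right) + \left(-687 + 2 \cdot 598\right)} = \frac{1}{\left(342491 - 640\right) + \left(-687 + 1196\right)} = \frac{1}{341851 + 509} = \frac{1}{342360}$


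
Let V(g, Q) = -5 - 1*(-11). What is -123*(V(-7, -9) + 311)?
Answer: -38991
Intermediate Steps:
V(g, Q) = 6 (V(g, Q) = -5 + 11 = 6)
-123*(V(-7, -9) + 311) = -123*(6 + 311) = -123*317 = -38991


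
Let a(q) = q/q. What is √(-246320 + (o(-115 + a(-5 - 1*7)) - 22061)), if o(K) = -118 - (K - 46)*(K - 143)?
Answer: I*√309619 ≈ 556.43*I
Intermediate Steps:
a(q) = 1
o(K) = -118 - (-143 + K)*(-46 + K) (o(K) = -118 - (-46 + K)*(-143 + K) = -118 - (-143 + K)*(-46 + K))
√(-246320 + (o(-115 + a(-5 - 1*7)) - 22061)) = √(-246320 + ((-6696 - (-115 + 1)² + 189*(-115 + 1)) - 22061)) = √(-246320 + ((-6696 - 1*(-114)² + 189*(-114)) - 22061)) = √(-246320 + ((-6696 - 1*12996 - 21546) - 22061)) = √(-246320 + ((-6696 - 12996 - 21546) - 22061)) = √(-246320 + (-41238 - 22061)) = √(-246320 - 63299) = √(-309619) = I*√309619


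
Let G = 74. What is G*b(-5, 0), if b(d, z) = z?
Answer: 0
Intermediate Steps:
G*b(-5, 0) = 74*0 = 0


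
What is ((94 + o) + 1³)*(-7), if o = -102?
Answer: 49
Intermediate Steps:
((94 + o) + 1³)*(-7) = ((94 - 102) + 1³)*(-7) = (-8 + 1)*(-7) = -7*(-7) = 49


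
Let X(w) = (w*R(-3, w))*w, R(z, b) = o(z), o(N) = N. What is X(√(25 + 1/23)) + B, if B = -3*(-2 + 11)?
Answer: -2349/23 ≈ -102.13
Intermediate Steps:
R(z, b) = z
B = -27 (B = -3*9 = -27)
X(w) = -3*w² (X(w) = (w*(-3))*w = (-3*w)*w = -3*w²)
X(√(25 + 1/23)) + B = -3*(√(25 + 1/23))² - 27 = -3*(√(576/23))² - 27 = -3*(24*√23/23)² - 27 = -3*576/23 - 27 = -1728/23 - 27 = -2349/23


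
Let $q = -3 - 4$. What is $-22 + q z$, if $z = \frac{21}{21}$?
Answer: $-29$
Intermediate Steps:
$z = 1$ ($z = 21 \cdot \frac{1}{21} = 1$)
$q = -7$ ($q = -3 - 4 = -7$)
$-22 + q z = -22 - 7 = -29$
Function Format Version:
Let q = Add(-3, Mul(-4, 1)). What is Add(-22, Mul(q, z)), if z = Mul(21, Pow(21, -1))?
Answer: -29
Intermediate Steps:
z = 1 (z = Mul(21, Rational(1, 21)) = 1)
q = -7 (q = Add(-3, -4) = -7)
Add(-22, Mul(q, z)) = Add(-22, Mul(-7, 1)) = Add(-22, -7) = -29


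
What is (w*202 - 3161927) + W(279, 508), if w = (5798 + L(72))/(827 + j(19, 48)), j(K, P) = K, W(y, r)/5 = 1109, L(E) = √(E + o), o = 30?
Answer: -1334563988/423 + 101*√102/423 ≈ -3.1550e+6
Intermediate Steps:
L(E) = √(30 + E) (L(E) = √(E + 30) = √(30 + E))
W(y, r) = 5545 (W(y, r) = 5*1109 = 5545)
w = 2899/423 + √102/846 (w = (5798 + √(30 + 72))/(827 + 19) = (5798 + √102)/846 = (5798 + √102)*(1/846) = 2899/423 + √102/846 ≈ 6.8654)
(w*202 - 3161927) + W(279, 508) = ((2899/423 + √102/846)*202 - 3161927) + 5545 = ((585598/423 + 101*√102/423) - 3161927) + 5545 = (-1336909523/423 + 101*√102/423) + 5545 = -1334563988/423 + 101*√102/423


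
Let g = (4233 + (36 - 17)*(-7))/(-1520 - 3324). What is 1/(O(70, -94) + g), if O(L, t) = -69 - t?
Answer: 1211/29250 ≈ 0.041402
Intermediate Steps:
g = -1025/1211 (g = (4233 + 19*(-7))/(-4844) = (4233 - 133)*(-1/4844) = 4100*(-1/4844) = -1025/1211 ≈ -0.84641)
1/(O(70, -94) + g) = 1/((-69 - 1*(-94)) - 1025/1211) = 1/((-69 + 94) - 1025/1211) = 1/(25 - 1025/1211) = 1/(29250/1211) = 1211/29250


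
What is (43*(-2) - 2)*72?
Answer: -6336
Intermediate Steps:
(43*(-2) - 2)*72 = (-86 - 2)*72 = -88*72 = -6336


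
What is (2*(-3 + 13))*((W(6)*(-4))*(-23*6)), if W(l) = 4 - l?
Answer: -22080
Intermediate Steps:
(2*(-3 + 13))*((W(6)*(-4))*(-23*6)) = (2*(-3 + 13))*(((4 - 1*6)*(-4))*(-23*6)) = (2*10)*(((4 - 6)*(-4))*(-138)) = 20*(-2*(-4)*(-138)) = 20*(8*(-138)) = 20*(-1104) = -22080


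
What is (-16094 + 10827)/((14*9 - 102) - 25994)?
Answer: 5267/25970 ≈ 0.20281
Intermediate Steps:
(-16094 + 10827)/((14*9 - 102) - 25994) = -5267/((126 - 102) - 25994) = -5267/(24 - 25994) = -5267/(-25970) = -5267*(-1/25970) = 5267/25970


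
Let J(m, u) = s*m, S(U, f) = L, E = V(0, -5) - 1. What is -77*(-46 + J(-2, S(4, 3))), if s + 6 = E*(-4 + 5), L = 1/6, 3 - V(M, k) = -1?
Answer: 3080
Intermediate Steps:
V(M, k) = 4 (V(M, k) = 3 - 1*(-1) = 3 + 1 = 4)
E = 3 (E = 4 - 1 = 3)
L = 1/6 ≈ 0.16667
S(U, f) = 1/6
s = -3 (s = -6 + 3*(-4 + 5) = -6 + 3*1 = -6 + 3 = -3)
J(m, u) = -3*m
-77*(-46 + J(-2, S(4, 3))) = -77*(-46 - 3*(-2)) = -77*(-46 + 6) = -77*(-40) = 3080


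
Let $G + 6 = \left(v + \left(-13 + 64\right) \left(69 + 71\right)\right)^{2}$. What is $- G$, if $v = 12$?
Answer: $-51151098$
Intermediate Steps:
$G = 51151098$ ($G = -6 + \left(12 + \left(-13 + 64\right) \left(69 + 71\right)\right)^{2} = -6 + \left(12 + 51 \cdot 140\right)^{2} = -6 + \left(12 + 7140\right)^{2} = -6 + 7152^{2} = -6 + 51151104 = 51151098$)
$- G = \left(-1\right) 51151098 = -51151098$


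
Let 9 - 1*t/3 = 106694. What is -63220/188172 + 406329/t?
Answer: -8057801474/5018782455 ≈ -1.6055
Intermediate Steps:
t = -320055 (t = 27 - 3*106694 = 27 - 320082 = -320055)
-63220/188172 + 406329/t = -63220/188172 + 406329/(-320055) = -63220*1/188172 + 406329*(-1/320055) = -15805/47043 - 135443/106685 = -8057801474/5018782455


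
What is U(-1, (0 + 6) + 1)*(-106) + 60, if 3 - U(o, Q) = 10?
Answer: 802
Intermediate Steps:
U(o, Q) = -7 (U(o, Q) = 3 - 1*10 = 3 - 10 = -7)
U(-1, (0 + 6) + 1)*(-106) + 60 = -7*(-106) + 60 = 742 + 60 = 802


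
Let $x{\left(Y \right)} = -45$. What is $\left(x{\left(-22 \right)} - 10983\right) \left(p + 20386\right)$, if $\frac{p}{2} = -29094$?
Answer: $416880456$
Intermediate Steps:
$p = -58188$ ($p = 2 \left(-29094\right) = -58188$)
$\left(x{\left(-22 \right)} - 10983\right) \left(p + 20386\right) = \left(-45 - 10983\right) \left(-58188 + 20386\right) = \left(-11028\right) \left(-37802\right) = 416880456$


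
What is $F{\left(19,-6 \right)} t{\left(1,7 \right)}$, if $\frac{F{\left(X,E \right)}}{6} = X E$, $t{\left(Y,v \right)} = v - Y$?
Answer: $-4104$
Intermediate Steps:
$F{\left(X,E \right)} = 6 E X$ ($F{\left(X,E \right)} = 6 X E = 6 E X$)
$F{\left(19,-6 \right)} t{\left(1,7 \right)} = 6 \left(-6\right) 19 \left(7 - 1\right) = - 684 \left(7 - 1\right) = \left(-684\right) 6 = -4104$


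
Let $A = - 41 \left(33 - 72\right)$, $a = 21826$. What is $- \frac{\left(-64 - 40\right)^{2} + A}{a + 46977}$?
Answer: $- \frac{12415}{68803} \approx -0.18044$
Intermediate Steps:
$A = 1599$ ($A = \left(-41\right) \left(-39\right) = 1599$)
$- \frac{\left(-64 - 40\right)^{2} + A}{a + 46977} = - \frac{\left(-64 - 40\right)^{2} + 1599}{21826 + 46977} = - \frac{\left(-104\right)^{2} + 1599}{68803} = - \frac{10816 + 1599}{68803} = - \frac{12415}{68803}$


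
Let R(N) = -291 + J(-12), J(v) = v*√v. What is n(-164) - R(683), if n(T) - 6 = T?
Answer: 133 + 24*I*√3 ≈ 133.0 + 41.569*I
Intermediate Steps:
J(v) = v^(3/2)
R(N) = -291 - 24*I*√3 (R(N) = -291 + (-12)^(3/2) = -291 - 24*I*√3)
n(T) = 6 + T
n(-164) - R(683) = (6 - 164) - (-291 - 24*I*√3) = -158 + (291 + 24*I*√3) = 133 + 24*I*√3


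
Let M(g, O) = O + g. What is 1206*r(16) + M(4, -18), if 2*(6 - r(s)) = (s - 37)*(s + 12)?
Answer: 361786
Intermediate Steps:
r(s) = 6 - (-37 + s)*(12 + s)/2 (r(s) = 6 - (s - 37)*(s + 12)/2 = 6 - (-37 + s)*(12 + s)/2)
1206*r(16) + M(4, -18) = 1206*(228 - 1/2*16**2 + (25/2)*16) + (-18 + 4) = 1206*(228 - 1/2*256 + 200) - 14 = 1206*(228 - 128 + 200) - 14 = 1206*300 - 14 = 361800 - 14 = 361786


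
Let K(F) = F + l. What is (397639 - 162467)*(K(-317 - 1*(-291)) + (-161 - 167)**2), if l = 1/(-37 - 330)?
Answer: 9283128966020/367 ≈ 2.5295e+10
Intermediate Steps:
l = -1/367 (l = 1/(-367) = -1/367 ≈ -0.0027248)
K(F) = -1/367 + F (K(F) = F - 1/367 = -1/367 + F)
(397639 - 162467)*(K(-317 - 1*(-291)) + (-161 - 167)**2) = (397639 - 162467)*((-1/367 + (-317 - 1*(-291))) + (-161 - 167)**2) = 235172*((-1/367 + (-317 + 291)) + (-328)**2) = 235172*((-1/367 - 26) + 107584) = 235172*(-9543/367 + 107584) = 235172*(39473785/367) = 9283128966020/367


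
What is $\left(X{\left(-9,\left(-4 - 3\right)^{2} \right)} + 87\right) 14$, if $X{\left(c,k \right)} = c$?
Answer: $1092$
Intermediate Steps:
$\left(X{\left(-9,\left(-4 - 3\right)^{2} \right)} + 87\right) 14 = \left(-9 + 87\right) 14 = 78 \cdot 14 = 1092$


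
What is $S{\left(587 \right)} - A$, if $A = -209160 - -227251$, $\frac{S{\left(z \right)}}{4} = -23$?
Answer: $-18183$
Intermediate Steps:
$S{\left(z \right)} = -92$ ($S{\left(z \right)} = 4 \left(-23\right) = -92$)
$A = 18091$ ($A = -209160 + 227251 = 18091$)
$S{\left(587 \right)} - A = -92 - 18091 = -18183$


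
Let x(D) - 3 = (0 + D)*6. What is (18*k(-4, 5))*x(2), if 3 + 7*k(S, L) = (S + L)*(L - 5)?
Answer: -810/7 ≈ -115.71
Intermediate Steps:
x(D) = 3 + 6*D (x(D) = 3 + (0 + D)*6 = 3 + D*6 = 3 + 6*D)
k(S, L) = -3/7 + (-5 + L)*(L + S)/7 (k(S, L) = -3/7 + ((S + L)*(L - 5))/7 = -3/7 + ((L + S)*(-5 + L))/7 = -3/7 + ((-5 + L)*(L + S))/7 = -3/7 + (-5 + L)*(L + S)/7)
(18*k(-4, 5))*x(2) = (18*(-3/7 - 5/7*5 - 5/7*(-4) + (⅐)*5² + (⅐)*5*(-4)))*(3 + 6*2) = (18*(-3/7 - 25/7 + 20/7 + (⅐)*25 - 20/7))*(3 + 12) = (18*(-3/7 - 25/7 + 20/7 + 25/7 - 20/7))*15 = (18*(-3/7))*15 = -54/7*15 = -810/7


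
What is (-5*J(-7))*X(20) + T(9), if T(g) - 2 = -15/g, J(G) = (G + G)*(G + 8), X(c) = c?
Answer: 4201/3 ≈ 1400.3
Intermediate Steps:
J(G) = 2*G*(8 + G) (J(G) = (2*G)*(8 + G) = 2*G*(8 + G))
T(g) = 2 - 15/g
(-5*J(-7))*X(20) + T(9) = -10*(-7)*(8 - 7)*20 + (2 - 15/9) = -10*(-7)*20 + (2 - 15*⅑) = -5*(-14)*20 + (2 - 5/3) = 70*20 + ⅓ = 1400 + ⅓ = 4201/3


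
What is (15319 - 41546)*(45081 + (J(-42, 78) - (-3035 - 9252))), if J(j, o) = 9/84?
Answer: -42128613689/28 ≈ -1.5046e+9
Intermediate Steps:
J(j, o) = 3/28 (J(j, o) = 9*(1/84) = 3/28)
(15319 - 41546)*(45081 + (J(-42, 78) - (-3035 - 9252))) = (15319 - 41546)*(45081 + (3/28 - (-3035 - 9252))) = -26227*(45081 + (3/28 - 1*(-12287))) = -26227*(45081 + (3/28 + 12287)) = -26227*(45081 + 344039/28) = -26227*1606307/28 = -42128613689/28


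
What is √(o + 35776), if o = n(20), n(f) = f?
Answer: 2*√8949 ≈ 189.20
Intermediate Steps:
o = 20
√(o + 35776) = √(20 + 35776) = √35796 = 2*√8949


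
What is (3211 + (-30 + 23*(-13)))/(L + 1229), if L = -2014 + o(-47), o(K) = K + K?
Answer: -2882/879 ≈ -3.2787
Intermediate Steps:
o(K) = 2*K
L = -2108 (L = -2014 + 2*(-47) = -2014 - 94 = -2108)
(3211 + (-30 + 23*(-13)))/(L + 1229) = (3211 + (-30 + 23*(-13)))/(-2108 + 1229) = (3211 + (-30 - 299))/(-879) = (3211 - 329)*(-1/879) = 2882*(-1/879) = -2882/879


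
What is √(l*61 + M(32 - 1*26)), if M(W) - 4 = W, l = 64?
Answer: √3914 ≈ 62.562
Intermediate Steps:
M(W) = 4 + W
√(l*61 + M(32 - 1*26)) = √(64*61 + (4 + (32 - 1*26))) = √(3904 + (4 + (32 - 26))) = √(3904 + (4 + 6)) = √(3904 + 10) = √3914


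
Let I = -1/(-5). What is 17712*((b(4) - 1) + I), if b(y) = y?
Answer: 283392/5 ≈ 56678.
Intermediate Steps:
I = ⅕ (I = -1*(-⅕) = ⅕ ≈ 0.20000)
17712*((b(4) - 1) + I) = 17712*((4 - 1) + ⅕) = 17712*(3 + ⅕) = 17712*(16/5) = 283392/5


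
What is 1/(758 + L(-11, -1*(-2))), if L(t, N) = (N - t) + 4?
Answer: 1/775 ≈ 0.0012903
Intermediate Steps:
L(t, N) = 4 + N - t
1/(758 + L(-11, -1*(-2))) = 1/(758 + (4 - 1*(-2) - 1*(-11))) = 1/(758 + (4 + 2 + 11)) = 1/(758 + 17) = 1/775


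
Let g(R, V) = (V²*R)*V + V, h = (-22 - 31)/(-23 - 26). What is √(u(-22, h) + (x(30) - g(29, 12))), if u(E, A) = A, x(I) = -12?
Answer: I*√2456611/7 ≈ 223.91*I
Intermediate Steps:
h = 53/49 (h = -53/(-49) = -53*(-1/49) = 53/49 ≈ 1.0816)
g(R, V) = V + R*V³ (g(R, V) = (R*V²)*V + V = R*V³ + V = V + R*V³)
√(u(-22, h) + (x(30) - g(29, 12))) = √(53/49 + (-12 - (12 + 29*12³))) = √(53/49 + (-12 - (12 + 29*1728))) = √(53/49 + (-12 - (12 + 50112))) = √(53/49 + (-12 - 1*50124)) = √(53/49 + (-12 - 50124)) = √(53/49 - 50136) = √(-2456611/49) = I*√2456611/7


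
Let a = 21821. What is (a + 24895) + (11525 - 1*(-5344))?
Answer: 63585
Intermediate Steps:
(a + 24895) + (11525 - 1*(-5344)) = (21821 + 24895) + (11525 - 1*(-5344)) = 46716 + (11525 + 5344) = 46716 + 16869 = 63585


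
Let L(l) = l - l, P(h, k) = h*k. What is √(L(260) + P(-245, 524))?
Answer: 14*I*√655 ≈ 358.3*I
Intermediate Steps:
L(l) = 0
√(L(260) + P(-245, 524)) = √(0 - 245*524) = √(0 - 128380) = √(-128380) = 14*I*√655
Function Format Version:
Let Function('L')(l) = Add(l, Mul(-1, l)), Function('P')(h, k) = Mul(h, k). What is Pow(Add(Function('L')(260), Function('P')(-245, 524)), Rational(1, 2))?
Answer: Mul(14, I, Pow(655, Rational(1, 2))) ≈ Mul(358.30, I)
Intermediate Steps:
Function('L')(l) = 0
Pow(Add(Function('L')(260), Function('P')(-245, 524)), Rational(1, 2)) = Pow(Add(0, Mul(-245, 524)), Rational(1, 2)) = Pow(Add(0, -128380), Rational(1, 2)) = Pow(-128380, Rational(1, 2)) = Mul(14, I, Pow(655, Rational(1, 2)))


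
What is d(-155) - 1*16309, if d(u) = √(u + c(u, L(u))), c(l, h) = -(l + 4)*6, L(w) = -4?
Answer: -16309 + √751 ≈ -16282.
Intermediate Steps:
c(l, h) = -24 - 6*l (c(l, h) = -(4 + l)*6 = -(24 + 6*l) = -24 - 6*l)
d(u) = √(-24 - 5*u) (d(u) = √(u + (-24 - 6*u)) = √(-24 - 5*u))
d(-155) - 1*16309 = √(-24 - 5*(-155)) - 1*16309 = √(-24 + 775) - 16309 = √751 - 16309 = -16309 + √751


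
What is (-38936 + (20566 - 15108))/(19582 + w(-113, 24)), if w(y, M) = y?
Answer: -33478/19469 ≈ -1.7196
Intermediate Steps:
(-38936 + (20566 - 15108))/(19582 + w(-113, 24)) = (-38936 + (20566 - 15108))/(19582 - 113) = (-38936 + 5458)/19469 = -33478*1/19469 = -33478/19469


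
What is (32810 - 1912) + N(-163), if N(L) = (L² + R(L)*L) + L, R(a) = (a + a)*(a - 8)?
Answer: -9029294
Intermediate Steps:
R(a) = 2*a*(-8 + a) (R(a) = (2*a)*(-8 + a) = 2*a*(-8 + a))
N(L) = L + L² + 2*L²*(-8 + L) (N(L) = (L² + (2*L*(-8 + L))*L) + L = (L² + 2*L²*(-8 + L)) + L = L + L² + 2*L²*(-8 + L))
(32810 - 1912) + N(-163) = (32810 - 1912) - 163*(1 - 163 + 2*(-163)*(-8 - 163)) = 30898 - 163*(1 - 163 + 2*(-163)*(-171)) = 30898 - 163*(1 - 163 + 55746) = 30898 - 163*55584 = 30898 - 9060192 = -9029294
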